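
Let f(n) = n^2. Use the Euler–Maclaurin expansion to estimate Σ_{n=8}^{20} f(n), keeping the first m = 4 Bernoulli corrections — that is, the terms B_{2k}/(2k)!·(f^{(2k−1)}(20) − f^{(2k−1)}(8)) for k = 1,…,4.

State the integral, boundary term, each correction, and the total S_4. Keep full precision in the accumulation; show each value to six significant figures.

S_4 ≈ 2730.00

Integral: ∫_8^20 x^2 dx = 2496.00.
Boundary: ½(f(8) + f(20)) = ½(64.0000 + 400.000) = 232.000.
Running total after boundary: 2728.00.
Order-1 term: 1/12 · (40.0000 − 16.0000) = 2.00000.
After k=1: 2730.00.
Order-2 term: −1/720 · (0.00000 − 0.00000) = 0.00000.
After k=2: 2730.00.
Order-3 term: 1/30240 · (0.00000 − 0.00000) = 0.00000.
After k=3: 2730.00.
Order-4 term: −1/1209600 · (0.00000 − 0.00000) = 0.00000.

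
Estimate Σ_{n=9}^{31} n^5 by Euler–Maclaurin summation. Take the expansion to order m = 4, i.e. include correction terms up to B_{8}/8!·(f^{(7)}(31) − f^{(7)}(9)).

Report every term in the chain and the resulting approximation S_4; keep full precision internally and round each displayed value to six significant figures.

Integral: ∫_9^31 x^5 dx = 1.47829e+08.
½[f(9) + f(31)] = ½[59049.0 + 2.86292e+07] = 1.43441e+07.
Running total after boundary: 1.62173e+08.
k=1: B_{2}/(2)! × [f^{(1)}(31) − f^{(1)}(9)] = 1/12 × (4.61760e+06 − 32805.0) = 382067.
Running total after k=1: 1.62555e+08.
k=2: B_{4}/(4)! × [f^{(3)}(31) − f^{(3)}(9)] = −1/720 × (57660.0 − 4860.00) = -73.3333.
Running total after k=2: 1.62555e+08.
k=3: B_{6}/(6)! × [f^{(5)}(31) − f^{(5)}(9)] = 1/30240 × (120.000 − 120.000) = 0.00000.
Running total after k=3: 1.62555e+08.
k=4: B_{8}/(8)! × [f^{(7)}(31) − f^{(7)}(9)] = −1/1209600 × (0.00000 − 0.00000) = 0.00000.

S_4 ≈ 1.62555e+08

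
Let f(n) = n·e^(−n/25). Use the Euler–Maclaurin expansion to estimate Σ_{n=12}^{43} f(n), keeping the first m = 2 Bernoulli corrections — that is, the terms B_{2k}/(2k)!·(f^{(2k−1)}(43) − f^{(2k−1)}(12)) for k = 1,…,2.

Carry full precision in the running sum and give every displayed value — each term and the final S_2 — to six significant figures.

S_2 ≈ 275.487

The integral term ∫_12^43 x·e^(−x/25) dx = 267.962.
Boundary: ½(f(12) + f(43)) = ½(7.42540 + 7.69984) = 7.56262.
Running total after boundary: 275.525.
Correction k=1: B_{2}/2! · (f^{(1)}(43) − f^{(1)}(12)) = 1/12 · (-0.128928 − 0.321767) = -0.0375579.
After k=1: 275.487.
Correction k=2: B_{4}/4! · (f^{(3)}(43) − f^{(3)}(12)) = −1/720 · (0.000366727 − 0.00249493) = 2.95584e-06.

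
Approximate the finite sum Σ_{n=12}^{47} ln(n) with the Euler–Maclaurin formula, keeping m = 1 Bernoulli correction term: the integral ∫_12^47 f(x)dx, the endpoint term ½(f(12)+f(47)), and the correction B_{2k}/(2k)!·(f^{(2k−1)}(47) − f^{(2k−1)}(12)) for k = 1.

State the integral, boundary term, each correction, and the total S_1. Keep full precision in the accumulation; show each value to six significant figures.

∫_12^47 ln(x) dx evaluates to 116.138.
Endpoint term: (f(12) + f(47))/2 = (2.48491 + 3.85015)/2 = 3.16753.
So far: 119.306.
k=1: B_{2}/(2)! × [f^{(1)}(47) − f^{(1)}(12)] = 1/12 × (0.0212766 − 0.0833333) = -0.00517139.

S_1 ≈ 119.300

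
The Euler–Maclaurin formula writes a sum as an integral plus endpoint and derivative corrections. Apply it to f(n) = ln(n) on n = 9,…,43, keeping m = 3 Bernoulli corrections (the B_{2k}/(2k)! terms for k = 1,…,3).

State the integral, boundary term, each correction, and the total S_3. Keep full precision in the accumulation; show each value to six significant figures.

∫_9^43 ln(x) dx evaluates to 107.957.
Boundary: ½(f(9) + f(43)) = ½(2.19722 + 3.76120) = 2.97921.
So far: 110.936.
k=1: B_{2}/(2)! × [f^{(1)}(43) − f^{(1)}(9)] = 1/12 × (0.0232558 − 0.111111) = -0.00732127.
Partial sum through k=1: 110.928.
k=2: B_{4}/(4)! × [f^{(3)}(43) − f^{(3)}(9)] = −1/720 × (2.51550e-05 − 0.00274348) = 3.77546e-06.
Partial sum through k=2: 110.928.
k=3: B_{6}/(6)! × [f^{(5)}(43) − f^{(5)}(9)] = 1/30240 × (1.63256e-07 − 0.000406442) = -1.34351e-08.

S_3 ≈ 110.928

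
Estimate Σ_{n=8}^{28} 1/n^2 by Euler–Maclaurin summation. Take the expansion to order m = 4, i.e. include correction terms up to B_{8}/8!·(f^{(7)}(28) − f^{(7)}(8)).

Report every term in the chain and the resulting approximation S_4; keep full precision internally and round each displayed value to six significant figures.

S_4 ≈ 0.0980529

The integral term ∫_8^28 1/x^2 dx = 0.0892857.
½[f(8) + f(28)] = ½[0.0156250 + 0.00127551] = 0.00845026.
Integral + boundary = 0.0977360.
Order-1 term: 1/12 · (-9.11079e-05 − (-0.00390625)) = 0.000317929.
Partial sum through k=1: 0.0980539.
Order-2 term: −1/720 · (-1.39451e-06 − (-0.000732422)) = -1.01532e-06.
Partial sum through k=2: 0.0980529.
Order-3 term: 1/30240 · (-5.33613e-08 − (-0.000343323)) = 1.13515e-08.
Partial sum through k=3: 0.0980529.
Order-4 term: −1/1209600 · (-3.81152e-09 − (-0.000300407)) = -2.48350e-10.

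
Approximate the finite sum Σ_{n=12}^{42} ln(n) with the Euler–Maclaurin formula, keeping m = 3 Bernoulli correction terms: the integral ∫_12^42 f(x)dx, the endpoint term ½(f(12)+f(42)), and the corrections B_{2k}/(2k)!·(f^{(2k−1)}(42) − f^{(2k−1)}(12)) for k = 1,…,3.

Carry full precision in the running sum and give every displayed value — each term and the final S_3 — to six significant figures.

S_3 ≈ 100.270

The integral term ∫_12^42 ln(x) dx = 97.1632.
½[f(12) + f(42)] = ½[2.48491 + 3.73767] = 3.11129.
So far: 100.275.
Correction k=1: B_{2}/2! · (f^{(1)}(42) − f^{(1)}(12)) = 1/12 · (0.0238095 − 0.0833333) = -0.00496032.
Running total after k=1: 100.270.
Correction k=2: B_{4}/4! · (f^{(3)}(42) − f^{(3)}(12)) = −1/720 · (2.69949e-05 − 0.00115741) = 1.57002e-06.
Running total after k=2: 100.270.
Correction k=3: B_{6}/6! · (f^{(5)}(42) − f^{(5)}(12)) = 1/30240 · (1.83639e-07 − 9.64506e-05) = -3.18343e-09.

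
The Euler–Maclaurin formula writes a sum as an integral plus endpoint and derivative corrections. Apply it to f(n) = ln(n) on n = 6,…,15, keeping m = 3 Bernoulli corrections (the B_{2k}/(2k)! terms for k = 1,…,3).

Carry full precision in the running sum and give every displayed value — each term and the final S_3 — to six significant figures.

S_3 ≈ 23.1118

∫_6^15 ln(x) dx evaluates to 20.8702.
Endpoint term: (f(6) + f(15))/2 = (1.79176 + 2.70805)/2 = 2.24990.
Running total after boundary: 23.1201.
Correction k=1: B_{2}/2! · (f^{(1)}(15) − f^{(1)}(6)) = 1/12 · (0.0666667 − 0.166667) = -0.00833333.
Partial sum through k=1: 23.1118.
Correction k=2: B_{4}/4! · (f^{(3)}(15) − f^{(3)}(6)) = −1/720 · (0.000592593 − 0.00925926) = 1.20370e-05.
Partial sum through k=2: 23.1118.
Correction k=3: B_{6}/6! · (f^{(5)}(15) − f^{(5)}(6)) = 1/30240 · (3.16049e-05 − 0.00308642) = -1.01019e-07.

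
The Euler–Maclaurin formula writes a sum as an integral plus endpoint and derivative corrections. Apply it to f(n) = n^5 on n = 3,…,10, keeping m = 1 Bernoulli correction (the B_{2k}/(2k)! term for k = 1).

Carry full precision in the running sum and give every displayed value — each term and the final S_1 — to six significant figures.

S_1 ≈ 220800

∫_3^10 x^5 dx evaluates to 166545.
Boundary: ½(f(3) + f(10)) = ½(243.000 + 100000) = 50121.5.
Integral + boundary = 216667.
Correction k=1: B_{2}/2! · (f^{(1)}(10) − f^{(1)}(3)) = 1/12 · (50000.0 − 405.000) = 4132.92.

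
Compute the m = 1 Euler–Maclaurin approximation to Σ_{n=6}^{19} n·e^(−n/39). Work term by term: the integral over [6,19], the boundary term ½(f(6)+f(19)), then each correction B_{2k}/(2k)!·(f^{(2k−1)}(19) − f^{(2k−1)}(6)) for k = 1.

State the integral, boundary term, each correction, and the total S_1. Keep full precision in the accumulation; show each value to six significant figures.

∫_6^19 x·e^(−x/39) dx evaluates to 115.069.
Boundary: ½(f(6) + f(19)) = ½(5.14442 + 11.6728) = 8.40860.
So far: 123.478.
Correction k=1: B_{2}/2! · (f^{(1)}(19) − f^{(1)}(6)) = 1/12 · (0.315055 − 0.725496) = -0.0342034.

S_1 ≈ 123.443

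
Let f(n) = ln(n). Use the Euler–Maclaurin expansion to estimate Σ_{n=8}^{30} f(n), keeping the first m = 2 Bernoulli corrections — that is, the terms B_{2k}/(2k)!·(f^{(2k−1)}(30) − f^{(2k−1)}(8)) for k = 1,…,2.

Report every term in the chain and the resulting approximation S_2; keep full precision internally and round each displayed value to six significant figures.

Integral: ∫_8^30 ln(x) dx = 63.4004.
Boundary: ½(f(8) + f(30)) = ½(2.07944 + 3.40120) = 2.74032.
Running total after boundary: 66.1407.
Order-1 term: 1/12 · (0.0333333 − 0.125000) = -0.00763889.
After k=1: 66.1331.
Order-2 term: −1/720 · (7.40741e-05 − 0.00390625) = 5.32247e-06.

S_2 ≈ 66.1331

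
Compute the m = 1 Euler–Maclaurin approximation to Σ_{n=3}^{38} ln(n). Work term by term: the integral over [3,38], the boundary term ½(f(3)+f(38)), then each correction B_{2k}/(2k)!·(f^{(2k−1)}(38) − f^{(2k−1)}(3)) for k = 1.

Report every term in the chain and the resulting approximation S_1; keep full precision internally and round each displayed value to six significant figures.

∫_3^38 ln(x) dx evaluates to 99.9324.
½[f(3) + f(38)] = ½[1.09861 + 3.63759] = 2.36810.
So far: 102.301.
Order-1 term: 1/12 · (0.0263158 − 0.333333) = -0.0255848.

S_1 ≈ 102.275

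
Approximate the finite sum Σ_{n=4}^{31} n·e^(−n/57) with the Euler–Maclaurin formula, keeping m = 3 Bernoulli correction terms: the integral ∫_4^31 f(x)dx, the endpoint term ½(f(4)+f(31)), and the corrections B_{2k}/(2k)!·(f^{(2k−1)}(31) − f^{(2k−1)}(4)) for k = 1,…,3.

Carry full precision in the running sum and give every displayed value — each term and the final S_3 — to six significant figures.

S_3 ≈ 340.372

Integral: ∫_4^31 x·e^(−x/57) dx = 329.560.
Boundary: ½(f(4) + f(31)) = ½(3.72892 + 17.9956) = 10.8623.
So far: 340.422.
Correction k=1: B_{2}/2! · (f^{(1)}(31) − f^{(1)}(4)) = 1/12 · (0.264791 − 0.866811) = -0.0501683.
After k=1: 340.372.
Correction k=2: B_{4}/4! · (f^{(3)}(31) − f^{(3)}(4)) = −1/720 · (0.000438842 − 0.000840650) = 5.58066e-07.
After k=2: 340.372.
Correction k=3: B_{6}/6! · (f^{(5)}(31) − f^{(5)}(4)) = 1/30240 · (2.45055e-07 − 4.35367e-07) = -6.29337e-12.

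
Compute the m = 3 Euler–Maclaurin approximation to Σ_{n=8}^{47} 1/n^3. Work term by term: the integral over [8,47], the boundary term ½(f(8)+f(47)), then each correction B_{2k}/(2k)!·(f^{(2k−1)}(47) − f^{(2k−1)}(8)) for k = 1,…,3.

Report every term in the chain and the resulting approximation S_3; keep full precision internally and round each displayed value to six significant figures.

The integral term ∫_8^47 1/x^3 dx = 0.00758615.
½[f(8) + f(47)] = ½[0.00195312 + 9.63178e-06] = 0.000981378.
Integral + boundary = 0.00856753.
Order-1 term: 1/12 · (-6.14794e-07 − (-0.000732422)) = 6.09839e-05.
Partial sum through k=1: 0.00862852.
Order-2 term: −1/720 · (-5.56627e-09 − (-0.000228882)) = -3.17884e-07.
Partial sum through k=2: 0.00862820.
Order-3 term: 1/30240 · (-1.05832e-10 − (-0.000150204)) = 4.96705e-09.

S_3 ≈ 0.00862820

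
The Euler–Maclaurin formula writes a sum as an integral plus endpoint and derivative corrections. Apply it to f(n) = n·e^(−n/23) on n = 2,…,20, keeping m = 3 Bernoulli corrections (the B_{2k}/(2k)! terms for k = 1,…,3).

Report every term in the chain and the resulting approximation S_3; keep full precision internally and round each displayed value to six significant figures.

∫_2^20 x·e^(−x/23) dx evaluates to 112.589.
Endpoint term: (f(2) + f(20))/2 = (1.83343 + 8.38267)/2 = 5.10805.
Running total after boundary: 117.697.
k=1: B_{2}/(2)! × [f^{(1)}(20) − f^{(1)}(2)] = 1/12 × (0.0546696 − 0.837002) = -0.0651944.
Partial sum through k=1: 117.632.
k=2: B_{4}/(4)! × [f^{(3)}(20) − f^{(3)}(2)] = −1/720 × (0.00168797 − 0.00504808) = 4.66682e-06.
Partial sum through k=2: 117.632.
k=3: B_{6}/(6)! × [f^{(5)}(20) − f^{(5)}(2)] = 1/30240 × (6.18639e-06 − 1.60944e-05) = -3.27646e-10.

S_3 ≈ 117.632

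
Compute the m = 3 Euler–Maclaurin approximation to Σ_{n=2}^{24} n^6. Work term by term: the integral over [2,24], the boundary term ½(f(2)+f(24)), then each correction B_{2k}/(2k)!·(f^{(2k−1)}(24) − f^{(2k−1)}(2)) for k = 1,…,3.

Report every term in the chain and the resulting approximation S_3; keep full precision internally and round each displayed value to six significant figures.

S_3 ≈ 7.54741e+08

The integral term ∫_2^24 x^6 dx = 6.55210e+08.
Endpoint term: (f(2) + f(24))/2 = (64.0000 + 1.91103e+08)/2 = 9.55515e+07.
Running total after boundary: 7.50762e+08.
k=1: B_{2}/(2)! × [f^{(1)}(24) − f^{(1)}(2)] = 1/12 × (4.77757e+07 − 192.000) = 3.98130e+06.
After k=1: 7.54743e+08.
k=2: B_{4}/(4)! × [f^{(3)}(24) − f^{(3)}(2)] = −1/720 × (1.65888e+06 − 960.000) = -2302.67.
After k=2: 7.54741e+08.
k=3: B_{6}/(6)! × [f^{(5)}(24) − f^{(5)}(2)] = 1/30240 × (17280.0 − 1440.00) = 0.523810.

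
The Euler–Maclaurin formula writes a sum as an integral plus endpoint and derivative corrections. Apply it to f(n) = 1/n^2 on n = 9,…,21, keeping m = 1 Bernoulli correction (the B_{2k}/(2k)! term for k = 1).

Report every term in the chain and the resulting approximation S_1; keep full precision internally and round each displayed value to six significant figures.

S_1 ≈ 0.0710093

Integral: ∫_9^21 1/x^2 dx = 0.0634921.
Endpoint term: (f(9) + f(21))/2 = (0.0123457 + 0.00226757)/2 = 0.00730663.
Running total after boundary: 0.0707987.
Correction k=1: B_{2}/2! · (f^{(1)}(21) − f^{(1)}(9)) = 1/12 · (-0.000215959 − (-0.00274348)) = 0.000210627.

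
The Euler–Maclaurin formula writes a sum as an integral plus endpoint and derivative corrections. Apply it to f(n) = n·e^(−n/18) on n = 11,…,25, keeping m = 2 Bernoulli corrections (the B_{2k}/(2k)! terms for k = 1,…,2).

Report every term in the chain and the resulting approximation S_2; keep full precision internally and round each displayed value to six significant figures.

Integral: ∫_11^25 x·e^(−x/18) dx = 90.3156.
½[f(11) + f(25)] = ½[5.97022 + 6.23381] = 6.10201.
So far: 96.4176.
Correction k=1: B_{2}/2! · (f^{(1)}(25) − f^{(1)}(11)) = 1/12 · (-0.0969703 − 0.211068) = -0.0256699.
Partial sum through k=1: 96.3919.
Correction k=2: B_{4}/4! · (f^{(3)}(25) − f^{(3)}(11)) = −1/720 · (0.00123992 − 0.00400174) = 3.83586e-06.

S_2 ≈ 96.3919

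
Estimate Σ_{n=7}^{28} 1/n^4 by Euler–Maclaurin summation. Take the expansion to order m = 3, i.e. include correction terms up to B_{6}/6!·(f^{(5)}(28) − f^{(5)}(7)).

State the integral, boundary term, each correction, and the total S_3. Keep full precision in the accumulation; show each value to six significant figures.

S_3 ≈ 0.00118531

Integral: ∫_7^28 1/x^4 dx = 0.000956633.
½[f(7) + f(28)] = ½[0.000416493 + 1.62693e-06] = 0.000209060.
Integral + boundary = 0.00116569.
Order-1 term: 1/12 · (-2.32418e-07 − (-0.000237996)) = 1.98136e-05.
After k=1: 0.00118551.
Order-2 term: −1/720 · (-8.89355e-09 − (-0.000145712)) = -2.02365e-07.
After k=2: 0.00118530.
Order-3 term: 1/30240 · (-6.35253e-10 − (-0.000166528)) = 5.50685e-09.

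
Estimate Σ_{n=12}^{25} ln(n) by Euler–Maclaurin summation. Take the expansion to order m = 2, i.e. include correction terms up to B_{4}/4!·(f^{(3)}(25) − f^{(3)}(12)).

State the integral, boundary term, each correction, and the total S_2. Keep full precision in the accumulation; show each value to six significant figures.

S_2 ≈ 40.5013

Integral: ∫_12^25 ln(x) dx = 37.6530.
Endpoint term: (f(12) + f(25))/2 = (2.48491 + 3.21888)/2 = 2.85189.
So far: 40.5049.
k=1: B_{2}/(2)! × [f^{(1)}(25) − f^{(1)}(12)] = 1/12 × (0.0400000 − 0.0833333) = -0.00361111.
Running total after k=1: 40.5013.
k=2: B_{4}/(4)! × [f^{(3)}(25) − f^{(3)}(12)] = −1/720 × (0.000128000 − 0.00115741) = 1.42973e-06.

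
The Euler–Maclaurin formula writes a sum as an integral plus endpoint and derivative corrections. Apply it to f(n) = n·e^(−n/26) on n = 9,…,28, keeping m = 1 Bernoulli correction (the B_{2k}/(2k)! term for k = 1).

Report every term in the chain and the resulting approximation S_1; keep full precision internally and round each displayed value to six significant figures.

S_1 ≈ 173.387

∫_9^28 x·e^(−x/26) dx evaluates to 165.476.
½[f(9) + f(28)] = ½[6.36663 + 9.53798] = 7.95231.
Running total after boundary: 173.428.
Order-1 term: 1/12 · (-0.0262032 − 0.462533) = -0.0407280.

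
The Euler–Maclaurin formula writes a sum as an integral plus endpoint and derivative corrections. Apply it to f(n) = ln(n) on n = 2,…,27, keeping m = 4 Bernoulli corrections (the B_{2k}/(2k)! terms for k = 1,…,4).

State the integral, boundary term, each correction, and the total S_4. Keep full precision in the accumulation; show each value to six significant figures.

The integral term ∫_2^27 ln(x) dx = 62.6013.
½[f(2) + f(27)] = ½[0.693147 + 3.29584] = 1.99449.
So far: 64.5958.
k=1: B_{2}/(2)! × [f^{(1)}(27) − f^{(1)}(2)] = 1/12 × (0.0370370 − 0.500000) = -0.0385802.
Partial sum through k=1: 64.5572.
k=2: B_{4}/(4)! × [f^{(3)}(27) − f^{(3)}(2)] = −1/720 × (0.000101611 − 0.250000) = 0.000347081.
Partial sum through k=2: 64.5576.
k=3: B_{6}/(6)! × [f^{(5)}(27) − f^{(5)}(2)] = 1/30240 × (1.67260e-06 − 0.750000) = -2.48015e-05.
Partial sum through k=3: 64.5575.
k=4: B_{8}/(8)! × [f^{(7)}(27) − f^{(7)}(2)] = −1/1209600 × (6.88313e-08 − 5.62500) = 4.65030e-06.

S_4 ≈ 64.5575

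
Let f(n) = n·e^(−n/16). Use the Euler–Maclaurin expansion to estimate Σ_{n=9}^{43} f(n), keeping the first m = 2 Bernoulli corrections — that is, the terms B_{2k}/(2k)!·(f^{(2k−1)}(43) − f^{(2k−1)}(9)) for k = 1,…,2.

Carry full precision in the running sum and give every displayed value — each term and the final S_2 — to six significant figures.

∫_9^43 x·e^(−x/16) dx evaluates to 163.673.
Boundary: ½(f(9) + f(43)) = ½(5.12805 + 2.92619) = 4.02712.
So far: 167.700.
Order-1 term: 1/12 · (-0.114836 − 0.249280) = -0.0303430.
Running total after k=1: 167.670.
Order-2 term: −1/720 · (8.30699e-05 − 0.00542518) = 7.41959e-06.

S_2 ≈ 167.670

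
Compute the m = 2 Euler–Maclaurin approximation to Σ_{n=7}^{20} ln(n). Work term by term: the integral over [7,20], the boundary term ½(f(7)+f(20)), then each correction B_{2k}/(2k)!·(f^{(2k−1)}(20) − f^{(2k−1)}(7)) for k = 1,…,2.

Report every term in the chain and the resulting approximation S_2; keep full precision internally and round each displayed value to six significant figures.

S_2 ≈ 35.7564

The integral term ∫_7^20 ln(x) dx = 33.2933.
Endpoint term: (f(7) + f(20))/2 = (1.94591 + 2.99573)/2 = 2.47082.
Running total after boundary: 35.7641.
k=1: B_{2}/(2)! × [f^{(1)}(20) − f^{(1)}(7)] = 1/12 × (0.0500000 − 0.142857) = -0.00773810.
Running total after k=1: 35.7564.
k=2: B_{4}/(4)! × [f^{(3)}(20) − f^{(3)}(7)] = −1/720 × (0.000250000 − 0.00583090) = 7.75126e-06.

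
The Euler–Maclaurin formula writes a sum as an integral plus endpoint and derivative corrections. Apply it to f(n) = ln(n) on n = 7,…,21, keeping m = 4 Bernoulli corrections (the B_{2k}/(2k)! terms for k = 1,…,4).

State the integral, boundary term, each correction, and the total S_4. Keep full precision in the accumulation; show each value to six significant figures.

Integral: ∫_7^21 ln(x) dx = 36.3136.
½[f(7) + f(21)] = ½[1.94591 + 3.04452] = 2.49522.
So far: 38.8088.
k=1: B_{2}/(2)! × [f^{(1)}(21) − f^{(1)}(7)] = 1/12 × (0.0476190 − 0.142857) = -0.00793651.
Running total after k=1: 38.8009.
k=2: B_{4}/(4)! × [f^{(3)}(21) − f^{(3)}(7)] = −1/720 × (0.000215959 − 0.00583090) = 7.79853e-06.
Running total after k=2: 38.8009.
k=3: B_{6}/(6)! × [f^{(5)}(21) − f^{(5)}(7)] = 1/30240 × (5.87645e-06 − 0.00142798) = -4.70271e-08.
Running total after k=3: 38.8009.
k=4: B_{8}/(8)! × [f^{(7)}(21) − f^{(7)}(7)] = −1/1209600 × (3.99758e-07 − 0.000874271) = 7.22447e-10.

S_4 ≈ 38.8009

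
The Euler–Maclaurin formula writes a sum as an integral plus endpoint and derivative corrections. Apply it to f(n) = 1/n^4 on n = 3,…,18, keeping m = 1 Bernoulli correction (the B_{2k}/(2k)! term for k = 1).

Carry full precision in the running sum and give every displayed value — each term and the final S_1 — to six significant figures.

∫_3^18 1/x^4 dx evaluates to 0.0122885.
Endpoint term: (f(3) + f(18))/2 = (0.0123457 + 9.52599e-06)/2 = 0.00617760.
Integral + boundary = 0.0184661.
Correction k=1: B_{2}/2! · (f^{(1)}(18) − f^{(1)}(3)) = 1/12 · (-2.11689e-06 − (-0.0164609)) = 0.00137157.

S_1 ≈ 0.0198377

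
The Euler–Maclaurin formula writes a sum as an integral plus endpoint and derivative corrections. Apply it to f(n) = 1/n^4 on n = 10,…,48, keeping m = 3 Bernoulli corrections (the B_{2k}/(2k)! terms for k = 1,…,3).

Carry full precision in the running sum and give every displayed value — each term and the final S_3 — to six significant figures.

S_3 ≈ 0.000383729

Integral: ∫_10^48 1/x^4 dx = 0.000330319.
Endpoint term: (f(10) + f(48))/2 = (0.000100000 + 1.88380e-07)/2 = 5.00942e-05.
So far: 0.000380413.
Order-1 term: 1/12 · (-1.56983e-08 − (-4.00000e-05)) = 3.33203e-06.
Running total after k=1: 0.000383745.
Order-2 term: −1/720 · (-2.04406e-10 − (-1.20000e-05)) = -1.66664e-08.
Running total after k=2: 0.000383729.
Order-3 term: 1/30240 · (-4.96819e-12 − (-6.72000e-06)) = 2.22222e-10.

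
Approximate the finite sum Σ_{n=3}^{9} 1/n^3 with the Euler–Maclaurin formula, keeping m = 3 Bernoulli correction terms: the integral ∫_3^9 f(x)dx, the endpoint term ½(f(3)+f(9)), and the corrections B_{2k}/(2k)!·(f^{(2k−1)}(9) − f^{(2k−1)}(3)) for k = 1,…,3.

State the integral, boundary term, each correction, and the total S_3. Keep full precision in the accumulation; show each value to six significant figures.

Integral: ∫_3^9 1/x^3 dx = 0.0493827.
Boundary: ½(f(3) + f(9)) = ½(0.0370370 + 0.00137174) = 0.0192044.
Integral + boundary = 0.0685871.
Order-1 term: 1/12 · (-0.000457247 − (-0.0370370)) = 0.00304832.
Running total after k=1: 0.0716354.
Order-2 term: −1/720 · (-0.000112901 − (-0.0823045)) = -0.000114155.
Running total after k=2: 0.0715213.
Order-3 term: 1/30240 · (-5.85410e-05 − (-0.384088)) = 1.26994e-05.

S_3 ≈ 0.0715340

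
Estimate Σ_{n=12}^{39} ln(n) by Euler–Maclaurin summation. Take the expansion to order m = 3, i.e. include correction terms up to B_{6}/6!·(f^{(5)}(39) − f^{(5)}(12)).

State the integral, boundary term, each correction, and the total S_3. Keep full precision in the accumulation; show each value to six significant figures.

∫_12^39 ln(x) dx evaluates to 86.0600.
Boundary: ½(f(12) + f(39)) = ½(2.48491 + 3.66356) = 3.07423.
So far: 89.1343.
Order-1 term: 1/12 · (0.0256410 − 0.0833333) = -0.00480769.
After k=1: 89.1295.
Order-2 term: −1/720 · (3.37160e-05 − 0.00115741) = 1.56068e-06.
After k=2: 89.1295.
Order-3 term: 1/30240 · (2.66004e-07 − 9.64506e-05) = -3.18071e-09.

S_3 ≈ 89.1295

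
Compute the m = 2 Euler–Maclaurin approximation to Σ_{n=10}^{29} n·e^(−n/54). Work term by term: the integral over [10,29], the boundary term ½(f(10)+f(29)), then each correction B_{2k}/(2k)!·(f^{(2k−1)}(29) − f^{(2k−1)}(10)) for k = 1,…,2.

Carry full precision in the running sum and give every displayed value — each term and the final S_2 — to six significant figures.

The integral term ∫_10^29 x·e^(−x/54) dx = 252.137.
½[f(10) + f(29)] = ½[8.30950 + 16.9498] = 12.6297.
Running total after boundary: 264.766.
Order-1 term: 1/12 · (0.270591 − 0.677071) = -0.0338733.
Running total after k=1: 264.732.
Order-2 term: −1/720 · (0.000493672 − 0.000802116) = 4.28396e-07.

S_2 ≈ 264.732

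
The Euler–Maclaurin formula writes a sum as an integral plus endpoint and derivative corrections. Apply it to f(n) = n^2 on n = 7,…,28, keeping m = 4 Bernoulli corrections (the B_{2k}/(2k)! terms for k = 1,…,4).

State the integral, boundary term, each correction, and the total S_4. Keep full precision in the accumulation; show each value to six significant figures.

Integral: ∫_7^28 x^2 dx = 7203.00.
½[f(7) + f(28)] = ½[49.0000 + 784.000] = 416.500.
Integral + boundary = 7619.50.
Order-1 term: 1/12 · (56.0000 − 14.0000) = 3.50000.
Running total after k=1: 7623.00.
Order-2 term: −1/720 · (0.00000 − 0.00000) = 0.00000.
Running total after k=2: 7623.00.
Order-3 term: 1/30240 · (0.00000 − 0.00000) = 0.00000.
Running total after k=3: 7623.00.
Order-4 term: −1/1209600 · (0.00000 − 0.00000) = 0.00000.

S_4 ≈ 7623.00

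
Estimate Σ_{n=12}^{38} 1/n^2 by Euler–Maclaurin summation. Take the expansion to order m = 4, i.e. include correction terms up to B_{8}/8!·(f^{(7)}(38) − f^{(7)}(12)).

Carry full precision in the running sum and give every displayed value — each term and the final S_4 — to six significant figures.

The integral term ∫_12^38 1/x^2 dx = 0.0570175.
Boundary: ½(f(12) + f(38)) = ½(0.00694444 + 0.000692521) = 0.00381848.
Running total after boundary: 0.0608360.
Correction k=1: B_{2}/2! · (f^{(1)}(38) − f^{(1)}(12)) = 1/12 · (-3.64485e-05 − (-0.00115741)) = 9.34132e-05.
Running total after k=1: 0.0609294.
Correction k=2: B_{4}/4! · (f^{(3)}(38) − f^{(3)}(12)) = −1/720 · (-3.02896e-07 − (-9.64506e-05)) = -1.33539e-07.
Running total after k=2: 0.0609293.
Correction k=3: B_{6}/6! · (f^{(5)}(38) − f^{(5)}(12)) = 1/30240 · (-6.29285e-09 − (-2.00939e-05)) = 6.64272e-10.
Running total after k=3: 0.0609293.
Correction k=4: B_{8}/8! · (f^{(7)}(38) − f^{(7)}(12)) = −1/1209600 · (-2.44044e-10 − (-7.81429e-06)) = -6.46002e-12.

S_4 ≈ 0.0609293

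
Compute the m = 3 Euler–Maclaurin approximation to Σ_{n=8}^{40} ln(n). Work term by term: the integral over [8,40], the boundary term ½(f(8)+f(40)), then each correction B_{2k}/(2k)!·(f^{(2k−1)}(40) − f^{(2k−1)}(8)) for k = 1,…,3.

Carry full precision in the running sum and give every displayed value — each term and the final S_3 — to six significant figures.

The integral term ∫_8^40 ln(x) dx = 98.9196.
½[f(8) + f(40)] = ½[2.07944 + 3.68888] = 2.88416.
Running total after boundary: 101.804.
Correction k=1: B_{2}/2! · (f^{(1)}(40) − f^{(1)}(8)) = 1/12 · (0.0250000 − 0.125000) = -0.00833333.
Running total after k=1: 101.795.
Correction k=2: B_{4}/4! · (f^{(3)}(40) − f^{(3)}(8)) = −1/720 · (3.12500e-05 − 0.00390625) = 5.38194e-06.
Running total after k=2: 101.795.
Correction k=3: B_{6}/6! · (f^{(5)}(40) − f^{(5)}(8)) = 1/30240 · (2.34375e-07 − 0.000732422) = -2.42125e-08.

S_3 ≈ 101.795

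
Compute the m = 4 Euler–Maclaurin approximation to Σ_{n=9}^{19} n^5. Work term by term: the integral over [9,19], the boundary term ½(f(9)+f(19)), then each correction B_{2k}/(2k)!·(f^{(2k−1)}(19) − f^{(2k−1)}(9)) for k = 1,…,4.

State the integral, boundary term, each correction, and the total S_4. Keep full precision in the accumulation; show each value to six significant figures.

Integral: ∫_9^19 x^5 dx = 7.75241e+06.
Endpoint term: (f(9) + f(19))/2 = (59049.0 + 2.47610e+06)/2 = 1.26757e+06.
So far: 9.01998e+06.
k=1: B_{2}/(2)! × [f^{(1)}(19) − f^{(1)}(9)] = 1/12 × (651605 − 32805.0) = 51566.7.
After k=1: 9.07155e+06.
k=2: B_{4}/(4)! × [f^{(3)}(19) − f^{(3)}(9)] = −1/720 × (21660.0 − 4860.00) = -23.3333.
After k=2: 9.07152e+06.
k=3: B_{6}/(6)! × [f^{(5)}(19) − f^{(5)}(9)] = 1/30240 × (120.000 − 120.000) = 0.00000.
After k=3: 9.07152e+06.
k=4: B_{8}/(8)! × [f^{(7)}(19) − f^{(7)}(9)] = −1/1209600 × (0.00000 − 0.00000) = 0.00000.

S_4 ≈ 9.07152e+06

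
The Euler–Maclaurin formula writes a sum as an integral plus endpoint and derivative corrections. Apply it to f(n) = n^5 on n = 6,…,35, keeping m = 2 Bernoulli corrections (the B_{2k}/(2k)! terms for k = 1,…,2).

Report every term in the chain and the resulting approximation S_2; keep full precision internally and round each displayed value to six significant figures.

S_2 ≈ 3.33259e+08

Integral: ∫_6^35 x^5 dx = 3.06370e+08.
½[f(6) + f(35)] = ½[7776.00 + 5.25219e+07] = 2.62648e+07.
So far: 3.32635e+08.
k=1: B_{2}/(2)! × [f^{(1)}(35) − f^{(1)}(6)] = 1/12 × (7.50312e+06 − 6480.00) = 624720.
After k=1: 3.33259e+08.
k=2: B_{4}/(4)! × [f^{(3)}(35) − f^{(3)}(6)] = −1/720 × (73500.0 − 2160.00) = -99.0833.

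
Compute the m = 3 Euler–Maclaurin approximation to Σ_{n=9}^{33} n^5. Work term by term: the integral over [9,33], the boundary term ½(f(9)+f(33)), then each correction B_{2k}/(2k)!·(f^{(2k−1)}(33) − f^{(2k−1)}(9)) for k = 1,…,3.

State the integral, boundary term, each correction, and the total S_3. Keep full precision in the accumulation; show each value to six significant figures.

Integral: ∫_9^33 x^5 dx = 2.15156e+08.
Boundary: ½(f(9) + f(33)) = ½(59049.0 + 3.91354e+07) = 1.95972e+07.
Integral + boundary = 2.34753e+08.
Correction k=1: B_{2}/2! · (f^{(1)}(33) − f^{(1)}(9)) = 1/12 · (5.92960e+06 − 32805.0) = 491400.
After k=1: 2.35245e+08.
Correction k=2: B_{4}/4! · (f^{(3)}(33) − f^{(3)}(9)) = −1/720 · (65340.0 − 4860.00) = -84.0000.
After k=2: 2.35245e+08.
Correction k=3: B_{6}/6! · (f^{(5)}(33) − f^{(5)}(9)) = 1/30240 · (120.000 − 120.000) = 0.00000.

S_3 ≈ 2.35245e+08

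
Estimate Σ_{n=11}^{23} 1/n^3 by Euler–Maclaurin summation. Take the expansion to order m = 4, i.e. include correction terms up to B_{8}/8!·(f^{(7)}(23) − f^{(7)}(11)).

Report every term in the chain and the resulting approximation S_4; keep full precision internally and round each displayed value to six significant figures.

Integral: ∫_11^23 1/x^3 dx = 0.00318705.
Boundary: ½(f(11) + f(23)) = ½(0.000751315 + 8.21895e-05) = 0.000416752.
So far: 0.00360380.
Correction k=1: B_{2}/2! · (f^{(1)}(23) − f^{(1)}(11)) = 1/12 · (-1.07204e-05 − (-0.000204904)) = 1.61820e-05.
Partial sum through k=1: 0.00361999.
Correction k=2: B_{4}/4! · (f^{(3)}(23) − f^{(3)}(11)) = −1/720 · (-4.05307e-07 − (-3.38684e-05)) = -4.64766e-08.
Partial sum through k=2: 0.00361994.
Correction k=3: B_{6}/6! · (f^{(5)}(23) − f^{(5)}(11)) = 1/30240 · (-3.21794e-08 − (-1.17560e-05)) = 3.87692e-10.
Partial sum through k=3: 0.00361994.
Correction k=4: B_{8}/8! · (f^{(7)}(23) − f^{(7)}(11)) = −1/1209600 · (-4.37980e-09 − (-6.99530e-06)) = -5.77953e-12.

S_4 ≈ 0.00361994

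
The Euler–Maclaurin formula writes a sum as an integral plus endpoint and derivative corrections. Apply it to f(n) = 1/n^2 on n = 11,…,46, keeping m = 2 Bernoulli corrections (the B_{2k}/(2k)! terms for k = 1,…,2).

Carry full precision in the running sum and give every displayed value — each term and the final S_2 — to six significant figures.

S_2 ≈ 0.0736618

∫_11^46 1/x^2 dx evaluates to 0.0691700.
Endpoint term: (f(11) + f(46))/2 = (0.00826446 + 0.000472590)/2 = 0.00436853.
Running total after boundary: 0.0735385.
k=1: B_{2}/(2)! × [f^{(1)}(46) − f^{(1)}(11)] = 1/12 × (-2.05474e-05 − (-0.00150263)) = 0.000123507.
Partial sum through k=1: 0.0736620.
k=2: B_{4}/(4)! × [f^{(3)}(46) − f^{(3)}(11)] = −1/720 × (-1.16526e-07 − (-0.000149021)) = -2.06812e-07.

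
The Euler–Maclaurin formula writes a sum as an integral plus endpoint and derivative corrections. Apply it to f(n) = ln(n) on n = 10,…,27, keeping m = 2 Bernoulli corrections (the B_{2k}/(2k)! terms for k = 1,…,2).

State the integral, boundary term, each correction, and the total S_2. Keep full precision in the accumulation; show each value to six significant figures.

S_2 ≈ 51.7557

The integral term ∫_10^27 ln(x) dx = 48.9617.
Boundary: ½(f(10) + f(27)) = ½(2.30259 + 3.29584) = 2.79921.
Running total after boundary: 51.7610.
Correction k=1: B_{2}/2! · (f^{(1)}(27) − f^{(1)}(10)) = 1/12 · (0.0370370 − 0.100000) = -0.00524691.
Partial sum through k=1: 51.7557.
Correction k=2: B_{4}/4! · (f^{(3)}(27) − f^{(3)}(10)) = −1/720 · (0.000101611 − 0.00200000) = 2.63665e-06.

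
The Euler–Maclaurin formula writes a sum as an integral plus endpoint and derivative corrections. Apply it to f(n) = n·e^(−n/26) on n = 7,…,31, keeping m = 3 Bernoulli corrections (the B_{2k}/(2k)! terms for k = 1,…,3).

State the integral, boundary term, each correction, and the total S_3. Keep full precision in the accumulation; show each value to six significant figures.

S_3 ≈ 212.994

Integral: ∫_7^31 x·e^(−x/26) dx = 205.667.
½[f(7) + f(31)] = ½[5.34777 + 9.40912] = 7.37844.
Running total after boundary: 213.045.
Order-1 term: 1/12 · (-0.0583692 − 0.558284) = -0.0513877.
Partial sum through k=1: 212.994.
Order-2 term: −1/720 · (0.000811643 − 0.00308612) = 3.15900e-06.
Partial sum through k=2: 212.994.
Order-3 term: 1/30240 · (2.52904e-06 − 7.90884e-06) = -1.77904e-10.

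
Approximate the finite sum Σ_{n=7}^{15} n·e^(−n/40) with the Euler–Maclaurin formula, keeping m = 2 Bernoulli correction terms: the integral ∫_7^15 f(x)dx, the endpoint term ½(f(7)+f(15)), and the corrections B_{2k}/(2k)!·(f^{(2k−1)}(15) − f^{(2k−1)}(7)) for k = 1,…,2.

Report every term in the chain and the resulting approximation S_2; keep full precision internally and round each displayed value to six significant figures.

S_2 ≈ 74.2136

Integral: ∫_7^15 x·e^(−x/40) dx = 66.1428.
Boundary: ½(f(7) + f(15)) = ½(5.87620 + 10.3093) = 8.09277.
Integral + boundary = 74.2356.
Order-1 term: 1/12 · (0.429556 − 0.692552) = -0.0219164.
After k=1: 74.2136.
Order-2 term: −1/720 · (0.00112758 − 0.00148217) = 4.92475e-07.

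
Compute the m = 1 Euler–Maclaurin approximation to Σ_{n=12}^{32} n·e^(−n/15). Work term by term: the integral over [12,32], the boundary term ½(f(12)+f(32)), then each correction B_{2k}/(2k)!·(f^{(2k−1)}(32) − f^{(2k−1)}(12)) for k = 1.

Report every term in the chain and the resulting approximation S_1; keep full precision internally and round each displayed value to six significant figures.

S_1 ≈ 103.049

Integral: ∫_12^32 x·e^(−x/15) dx = 98.4767.
½[f(12) + f(32)] = ½[5.39195 + 3.79014] = 4.59104.
So far: 103.068.
Order-1 term: 1/12 · (-0.134234 − 0.0898658) = -0.0186750.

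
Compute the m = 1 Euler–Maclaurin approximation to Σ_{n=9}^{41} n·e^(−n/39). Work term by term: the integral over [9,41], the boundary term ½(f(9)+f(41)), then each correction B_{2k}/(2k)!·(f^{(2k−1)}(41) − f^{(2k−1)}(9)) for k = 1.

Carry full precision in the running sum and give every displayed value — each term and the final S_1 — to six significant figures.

S_1 ≈ 406.501

Integral: ∫_9^41 x·e^(−x/39) dx = 395.816.
Boundary: ½(f(9) + f(41)) = ½(7.14530 + 14.3291) = 10.7372.
Integral + boundary = 406.553.
Correction k=1: B_{2}/2! · (f^{(1)}(41) − f^{(1)}(9)) = 1/12 · (-0.0179225 − 0.610710) = -0.0523860.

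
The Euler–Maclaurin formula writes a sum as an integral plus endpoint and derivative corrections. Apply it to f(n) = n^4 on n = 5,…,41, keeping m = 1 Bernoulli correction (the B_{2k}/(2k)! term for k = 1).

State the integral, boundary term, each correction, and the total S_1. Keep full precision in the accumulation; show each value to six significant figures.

The integral term ∫_5^41 x^4 dx = 2.31706e+07.
½[f(5) + f(41)] = ½[625.000 + 2.82576e+06] = 1.41319e+06.
Running total after boundary: 2.45838e+07.
k=1: B_{2}/(2)! × [f^{(1)}(41) − f^{(1)}(5)] = 1/12 × (275684 − 500.000) = 22932.0.

S_1 ≈ 2.46067e+07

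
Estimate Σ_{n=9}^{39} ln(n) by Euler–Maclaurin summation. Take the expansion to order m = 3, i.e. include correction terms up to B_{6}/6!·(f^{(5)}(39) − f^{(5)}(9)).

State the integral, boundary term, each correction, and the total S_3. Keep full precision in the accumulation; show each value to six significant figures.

S_3 ≈ 96.0272

Integral: ∫_9^39 ln(x) dx = 93.1039.
Boundary: ½(f(9) + f(39)) = ½(2.19722 + 3.66356) = 2.93039.
So far: 96.0343.
Correction k=1: B_{2}/2! · (f^{(1)}(39) − f^{(1)}(9)) = 1/12 · (0.0256410 − 0.111111) = -0.00712251.
After k=1: 96.0272.
Correction k=2: B_{4}/4! · (f^{(3)}(39) − f^{(3)}(9)) = −1/720 · (3.37160e-05 − 0.00274348) = 3.76357e-06.
After k=2: 96.0272.
Correction k=3: B_{6}/6! · (f^{(5)}(39) − f^{(5)}(9)) = 1/30240 · (2.66004e-07 − 0.000406442) = -1.34317e-08.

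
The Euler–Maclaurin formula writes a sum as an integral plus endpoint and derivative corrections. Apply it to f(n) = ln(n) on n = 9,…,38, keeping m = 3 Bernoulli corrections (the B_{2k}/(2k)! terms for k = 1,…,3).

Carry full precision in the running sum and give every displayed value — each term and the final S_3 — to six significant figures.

S_3 ≈ 92.3636

∫_9^38 ln(x) dx evaluates to 89.4533.
Endpoint term: (f(9) + f(38))/2 = (2.19722 + 3.63759)/2 = 2.91741.
Running total after boundary: 92.3707.
Correction k=1: B_{2}/2! · (f^{(1)}(38) − f^{(1)}(9)) = 1/12 · (0.0263158 − 0.111111) = -0.00706628.
After k=1: 92.3636.
Correction k=2: B_{4}/4! · (f^{(3)}(38) − f^{(3)}(9)) = −1/720 · (3.64485e-05 − 0.00274348) = 3.75977e-06.
After k=2: 92.3636.
Correction k=3: B_{6}/6! · (f^{(5)}(38) − f^{(5)}(9)) = 1/30240 · (3.02896e-07 − 0.000406442) = -1.34305e-08.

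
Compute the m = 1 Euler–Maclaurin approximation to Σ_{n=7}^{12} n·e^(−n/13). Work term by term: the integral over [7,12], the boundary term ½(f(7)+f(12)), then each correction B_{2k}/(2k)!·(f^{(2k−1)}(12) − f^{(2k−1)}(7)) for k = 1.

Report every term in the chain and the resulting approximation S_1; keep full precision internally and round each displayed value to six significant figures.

Integral: ∫_7^12 x·e^(−x/13) dx = 22.6270.
½[f(7) + f(12)] = ½[4.08552 + 4.76754] = 4.42653.
Running total after boundary: 27.0536.
k=1: B_{2}/(2)! × [f^{(1)}(12) − f^{(1)}(7)] = 1/12 × (0.0305611 − 0.269375) = -0.0199011.

S_1 ≈ 27.0337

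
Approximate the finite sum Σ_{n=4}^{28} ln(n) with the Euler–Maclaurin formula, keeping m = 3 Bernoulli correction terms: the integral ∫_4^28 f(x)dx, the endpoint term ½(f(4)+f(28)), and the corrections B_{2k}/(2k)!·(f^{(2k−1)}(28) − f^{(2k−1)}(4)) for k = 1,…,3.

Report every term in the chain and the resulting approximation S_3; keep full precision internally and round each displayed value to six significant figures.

The integral term ∫_4^28 ln(x) dx = 63.7565.
Boundary: ½(f(4) + f(28)) = ½(1.38629 + 3.33220) = 2.35925.
Running total after boundary: 66.1158.
Order-1 term: 1/12 · (0.0357143 − 0.250000) = -0.0178571.
Running total after k=1: 66.0979.
Order-2 term: −1/720 · (9.11079e-05 − 0.0312500) = 4.32762e-05.
Running total after k=2: 66.0980.
Order-3 term: 1/30240 · (1.39451e-06 − 0.0234375) = -7.75003e-07.

S_3 ≈ 66.0980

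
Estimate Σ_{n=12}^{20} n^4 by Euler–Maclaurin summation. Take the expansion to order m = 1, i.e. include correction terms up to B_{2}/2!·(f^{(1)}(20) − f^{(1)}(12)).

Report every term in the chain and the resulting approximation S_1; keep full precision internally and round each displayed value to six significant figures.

The integral term ∫_12^20 x^4 dx = 590234.
½[f(12) + f(20)] = ½[20736.0 + 160000] = 90368.0.
So far: 680602.
Correction k=1: B_{2}/2! · (f^{(1)}(20) − f^{(1)}(12)) = 1/12 · (32000.0 − 6912.00) = 2090.67.

S_1 ≈ 682692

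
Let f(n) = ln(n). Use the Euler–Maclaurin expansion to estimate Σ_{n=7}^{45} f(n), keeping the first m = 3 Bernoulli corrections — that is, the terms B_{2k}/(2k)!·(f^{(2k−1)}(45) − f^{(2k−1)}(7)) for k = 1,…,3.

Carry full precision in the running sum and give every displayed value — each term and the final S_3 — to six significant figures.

S_3 ≈ 122.545

The integral term ∫_7^45 ln(x) dx = 119.678.
½[f(7) + f(45)] = ½[1.94591 + 3.80666] = 2.87629.
So far: 122.555.
Correction k=1: B_{2}/2! · (f^{(1)}(45) − f^{(1)}(7)) = 1/12 · (0.0222222 − 0.142857) = -0.0100529.
Running total after k=1: 122.545.
Correction k=2: B_{4}/4! · (f^{(3)}(45) − f^{(3)}(7)) = −1/720 · (2.19479e-05 − 0.00583090) = 8.06799e-06.
Running total after k=2: 122.545.
Correction k=3: B_{6}/6! · (f^{(5)}(45) − f^{(5)}(7)) = 1/30240 · (1.30061e-07 − 0.00142798) = -4.72171e-08.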